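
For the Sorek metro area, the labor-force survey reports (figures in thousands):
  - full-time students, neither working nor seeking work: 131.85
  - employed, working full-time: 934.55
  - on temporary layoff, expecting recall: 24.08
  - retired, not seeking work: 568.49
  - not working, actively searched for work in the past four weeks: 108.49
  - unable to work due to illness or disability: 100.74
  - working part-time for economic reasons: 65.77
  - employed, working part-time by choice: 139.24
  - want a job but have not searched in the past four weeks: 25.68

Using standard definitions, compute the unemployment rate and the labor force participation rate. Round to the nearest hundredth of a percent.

Employed = 934.55 + 65.77 + 139.24 = 1,139.56 thousand (anyone who worked, including part-time for economic reasons, counts as employed).
Unemployed = 24.08 + 108.49 = 132.57 thousand (jobless and actively searching, or on temporary layoff).
Labor force = 1,139.56 + 132.57 = 1,272.13 thousand.
Not in labor force = 131.85 + 568.49 + 100.74 + 25.68 = 826.76 thousand (those not working and not actively searching are outside the labor force — including those who want a job but have given up searching).
Civilian working-age population = 1,272.13 + 826.76 = 2,098.89 thousand.
Unemployment rate = 132.57 / 1,272.13 = 10.42%.
Labor force participation rate = 1,272.13 / 2,098.89 = 60.61%.

Unemployment rate ≈ 10.42%; labor force participation rate ≈ 60.61%.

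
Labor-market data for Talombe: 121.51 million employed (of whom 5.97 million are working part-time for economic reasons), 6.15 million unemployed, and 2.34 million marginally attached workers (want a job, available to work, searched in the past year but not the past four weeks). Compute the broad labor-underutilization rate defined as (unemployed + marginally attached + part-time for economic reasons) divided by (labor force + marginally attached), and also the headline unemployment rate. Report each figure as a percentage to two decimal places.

Labor force = 121.51 + 6.15 = 127.66 million.
Numerator = 6.15 + 2.34 + 5.97 = 14.46 million.
Denominator = 127.66 + 2.34 = 130.00 million.
Broad rate = 14.46 / 130.00 = 11.12%.
Headline unemployment rate = 6.15 / 127.66 = 4.82%.

Broad underutilization rate ≈ 11.12%; headline unemployment rate ≈ 4.82%.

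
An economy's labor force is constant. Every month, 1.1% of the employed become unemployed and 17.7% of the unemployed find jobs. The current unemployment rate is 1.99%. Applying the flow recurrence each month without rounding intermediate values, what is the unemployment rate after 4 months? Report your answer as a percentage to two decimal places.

With a fixed labor force, u_{t+1} = u_t + s·(1−u_t) − f·u_t = u_t·(1−s−f) + s.
Here 1−s−f = 0.812 and s = 0.011.
u_1 = 0.019900 × 0.812 + 0.011 = 0.027159.
u_2 = 0.027159 × 0.812 + 0.011 = 0.033053.
u_3 = 0.033053 × 0.812 + 0.011 = 0.037839.
u_4 = 0.037839 × 0.812 + 0.011 = 0.041725.

Unemployment rate after four months ≈ 4.17%.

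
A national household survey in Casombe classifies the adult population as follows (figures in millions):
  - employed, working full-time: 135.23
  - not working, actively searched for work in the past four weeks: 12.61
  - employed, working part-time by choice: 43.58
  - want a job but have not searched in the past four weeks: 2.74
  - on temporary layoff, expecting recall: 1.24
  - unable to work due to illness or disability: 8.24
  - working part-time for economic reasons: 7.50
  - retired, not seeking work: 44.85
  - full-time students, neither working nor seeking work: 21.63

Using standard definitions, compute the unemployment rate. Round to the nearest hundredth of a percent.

Employed = 135.23 + 43.58 + 7.50 = 186.31 million (anyone who worked, including part-time for economic reasons, counts as employed).
Unemployed = 12.61 + 1.24 = 13.85 million (jobless and actively searching, or on temporary layoff).
Labor force = 186.31 + 13.85 = 200.16 million.
Unemployment rate = 13.85 / 200.16 = 6.92%.

Unemployment rate ≈ 6.92%.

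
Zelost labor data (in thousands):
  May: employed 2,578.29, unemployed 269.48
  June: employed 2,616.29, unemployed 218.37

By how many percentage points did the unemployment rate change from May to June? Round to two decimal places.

May: labor force = 2,578.29 + 269.48 = 2,847.77; u = 269.48/2,847.77 = 9.46%.
June: labor force = 2,616.29 + 218.37 = 2,834.66; u = 218.37/2,834.66 = 7.70%.
Change = 7.70% − 9.46% = −1.76 pp.

The unemployment rate changed by −1.76 percentage points.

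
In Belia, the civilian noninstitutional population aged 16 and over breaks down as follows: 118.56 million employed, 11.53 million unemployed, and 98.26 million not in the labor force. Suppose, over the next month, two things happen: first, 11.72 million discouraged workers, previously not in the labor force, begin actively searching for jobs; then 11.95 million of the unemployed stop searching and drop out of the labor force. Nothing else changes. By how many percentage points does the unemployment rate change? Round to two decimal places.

Initially, labor force = 118.56 + 11.53 = 130.09 million, so u = 11.53/130.09 = 8.86%.
After the first change, unemployed and labor force both rise by 11.72 → E = 118.56, U = 23.25, labor force = 141.81 million.
After the second change, unemployed and labor force both fall by 11.95 → E = 118.56, U = 11.30, labor force = 129.86 million.
New unemployment rate = 11.30 / 129.86 = 8.70%.
Change = 8.70% − 8.86% = −0.16 percentage points.

The unemployment rate changes by −0.16 percentage points.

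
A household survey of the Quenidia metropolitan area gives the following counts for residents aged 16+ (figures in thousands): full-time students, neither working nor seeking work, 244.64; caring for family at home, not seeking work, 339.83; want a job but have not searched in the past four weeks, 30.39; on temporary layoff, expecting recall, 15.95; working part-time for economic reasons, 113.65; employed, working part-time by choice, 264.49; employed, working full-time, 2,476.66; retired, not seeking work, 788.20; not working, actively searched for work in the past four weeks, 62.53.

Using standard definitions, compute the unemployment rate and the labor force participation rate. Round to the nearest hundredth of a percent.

Employed = 113.65 + 264.49 + 2,476.66 = 2,854.80 thousand (anyone who worked, including part-time for economic reasons, counts as employed).
Unemployed = 15.95 + 62.53 = 78.48 thousand (jobless and actively searching, or on temporary layoff).
Labor force = 2,854.80 + 78.48 = 2,933.28 thousand.
Not in labor force = 244.64 + 339.83 + 30.39 + 788.20 = 1,403.06 thousand (those not working and not actively searching are outside the labor force — including those who want a job but have given up searching).
Civilian working-age population = 2,933.28 + 1,403.06 = 4,336.34 thousand.
Unemployment rate = 78.48 / 2,933.28 = 2.68%.
Labor force participation rate = 2,933.28 / 4,336.34 = 67.64%.

Unemployment rate ≈ 2.68%; labor force participation rate ≈ 67.64%.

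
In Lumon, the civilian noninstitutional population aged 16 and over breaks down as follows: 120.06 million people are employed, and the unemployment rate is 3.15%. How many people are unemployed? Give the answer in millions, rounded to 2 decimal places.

Let U be the number unemployed. The labor force is E + U, and U/(E+U) = 0.0315.
So U = 0.0315 × 120.06 / (1 − 0.0315) = 3.7819 / 0.9685 ≈ 3.90 million.

About 3.90 million are unemployed.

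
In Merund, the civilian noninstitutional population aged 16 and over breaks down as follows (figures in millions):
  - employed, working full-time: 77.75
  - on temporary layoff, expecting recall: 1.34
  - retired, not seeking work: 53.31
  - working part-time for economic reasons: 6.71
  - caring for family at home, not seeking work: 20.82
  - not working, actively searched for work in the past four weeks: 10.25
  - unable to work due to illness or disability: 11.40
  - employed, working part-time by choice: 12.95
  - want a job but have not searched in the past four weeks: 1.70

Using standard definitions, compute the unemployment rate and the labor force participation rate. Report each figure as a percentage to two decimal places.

Unemployment rate ≈ 10.63%; labor force participation rate ≈ 55.55%.

Employed = 77.75 + 6.71 + 12.95 = 97.41 million (anyone who worked, including part-time for economic reasons, counts as employed).
Unemployed = 1.34 + 10.25 = 11.59 million (jobless and actively searching, or on temporary layoff).
Labor force = 97.41 + 11.59 = 109.00 million.
Not in labor force = 53.31 + 20.82 + 11.40 + 1.70 = 87.23 million (those not working and not actively searching are outside the labor force — including those who want a job but have given up searching).
Civilian working-age population = 109.00 + 87.23 = 196.23 million.
Unemployment rate = 11.59 / 109.00 = 10.63%.
Labor force participation rate = 109.00 / 196.23 = 55.55%.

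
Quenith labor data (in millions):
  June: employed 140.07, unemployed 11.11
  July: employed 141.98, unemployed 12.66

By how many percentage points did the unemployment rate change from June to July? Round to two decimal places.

June: labor force = 140.07 + 11.11 = 151.18; u = 11.11/151.18 = 7.35%.
July: labor force = 141.98 + 12.66 = 154.64; u = 12.66/154.64 = 8.19%.
Change = 8.19% − 7.35% = +0.84 pp.

The unemployment rate changed by +0.84 percentage points.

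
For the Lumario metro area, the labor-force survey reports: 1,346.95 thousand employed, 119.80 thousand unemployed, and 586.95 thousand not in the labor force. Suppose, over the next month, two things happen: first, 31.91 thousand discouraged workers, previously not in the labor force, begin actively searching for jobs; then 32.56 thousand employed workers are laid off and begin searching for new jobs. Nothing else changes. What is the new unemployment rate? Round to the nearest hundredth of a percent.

New unemployment rate ≈ 12.30%.

Initially, labor force = 1,346.95 + 119.80 = 1,466.75 thousand, so u = 119.80/1,466.75 = 8.17%.
After the first change, unemployed and labor force both rise by 31.91 → E = 1,346.95, U = 151.71, labor force = 1,498.66 thousand.
After the second change, employed falls and unemployed rises by 32.56; labor force unchanged → E = 1,314.39, U = 184.27, labor force = 1,498.66 thousand.
New unemployment rate = 184.27 / 1,498.66 = 12.30%.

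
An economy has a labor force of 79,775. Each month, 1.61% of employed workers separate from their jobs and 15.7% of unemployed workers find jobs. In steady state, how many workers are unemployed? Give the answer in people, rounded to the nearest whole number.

About 7,420 are unemployed in steady state.

Steady-state unemployment rate u* = s/(s+f) = 1.61/(1.61+15.7) = 0.093010.
Unemployed = u* × labor force = 0.093010 × 79,775 ≈ 7,420.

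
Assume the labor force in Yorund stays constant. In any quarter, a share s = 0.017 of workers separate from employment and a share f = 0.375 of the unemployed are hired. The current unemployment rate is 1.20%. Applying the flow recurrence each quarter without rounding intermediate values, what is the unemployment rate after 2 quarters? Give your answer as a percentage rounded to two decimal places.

Unemployment rate after two quarters ≈ 3.18%.

With a fixed labor force, u_{t+1} = u_t + s·(1−u_t) − f·u_t = u_t·(1−s−f) + s.
Here 1−s−f = 0.608 and s = 0.017.
u_1 = 0.012000 × 0.608 + 0.017 = 0.024296.
u_2 = 0.024296 × 0.608 + 0.017 = 0.031772.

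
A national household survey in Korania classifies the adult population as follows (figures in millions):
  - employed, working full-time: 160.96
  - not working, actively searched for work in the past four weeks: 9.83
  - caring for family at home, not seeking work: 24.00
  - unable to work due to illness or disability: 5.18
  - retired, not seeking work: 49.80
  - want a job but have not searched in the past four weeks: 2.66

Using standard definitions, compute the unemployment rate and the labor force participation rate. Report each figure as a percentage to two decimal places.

Unemployment rate ≈ 5.76%; labor force participation rate ≈ 67.66%.

Employed = 160.96 million.
Unemployed = 9.83 million.
Labor force = 160.96 + 9.83 = 170.79 million.
Not in labor force = 24.00 + 5.18 + 49.80 + 2.66 = 81.64 million (those not working and not actively searching are outside the labor force — including those who want a job but have given up searching).
Civilian working-age population = 170.79 + 81.64 = 252.43 million.
Unemployment rate = 9.83 / 170.79 = 5.76%.
Labor force participation rate = 170.79 / 252.43 = 67.66%.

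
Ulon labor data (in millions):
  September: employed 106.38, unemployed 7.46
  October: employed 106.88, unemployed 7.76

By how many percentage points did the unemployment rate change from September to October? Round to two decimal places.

The unemployment rate changed by +0.22 percentage points.

September: labor force = 106.38 + 7.46 = 113.84; u = 7.46/113.84 = 6.55%.
October: labor force = 106.88 + 7.76 = 114.64; u = 7.76/114.64 = 6.77%.
Change = 6.77% − 6.55% = +0.22 pp.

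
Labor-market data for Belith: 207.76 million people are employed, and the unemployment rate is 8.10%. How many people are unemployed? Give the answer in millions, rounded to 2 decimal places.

Let U be the number unemployed. The labor force is E + U, and U/(E+U) = 0.0810.
So U = 0.0810 × 207.76 / (1 − 0.0810) = 16.8286 / 0.9190 ≈ 18.31 million.

About 18.31 million are unemployed.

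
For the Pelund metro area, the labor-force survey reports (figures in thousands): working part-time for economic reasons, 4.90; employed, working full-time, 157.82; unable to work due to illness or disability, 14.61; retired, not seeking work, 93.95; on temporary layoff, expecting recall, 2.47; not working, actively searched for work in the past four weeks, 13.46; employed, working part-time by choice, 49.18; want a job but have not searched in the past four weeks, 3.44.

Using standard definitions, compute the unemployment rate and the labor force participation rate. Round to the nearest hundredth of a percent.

Unemployment rate ≈ 6.99%; labor force participation rate ≈ 67.04%.

Employed = 4.90 + 157.82 + 49.18 = 211.90 thousand (anyone who worked, including part-time for economic reasons, counts as employed).
Unemployed = 2.47 + 13.46 = 15.93 thousand (jobless and actively searching, or on temporary layoff).
Labor force = 211.90 + 15.93 = 227.83 thousand.
Not in labor force = 14.61 + 93.95 + 3.44 = 112.00 thousand (those not working and not actively searching are outside the labor force — including those who want a job but have given up searching).
Civilian working-age population = 227.83 + 112.00 = 339.83 thousand.
Unemployment rate = 15.93 / 227.83 = 6.99%.
Labor force participation rate = 227.83 / 339.83 = 67.04%.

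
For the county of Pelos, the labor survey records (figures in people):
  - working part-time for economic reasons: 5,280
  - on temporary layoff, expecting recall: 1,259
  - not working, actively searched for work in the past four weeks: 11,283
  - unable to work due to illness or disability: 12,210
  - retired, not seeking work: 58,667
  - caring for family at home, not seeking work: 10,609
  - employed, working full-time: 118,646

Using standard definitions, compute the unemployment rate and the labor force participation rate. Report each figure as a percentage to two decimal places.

Unemployment rate ≈ 9.19%; labor force participation rate ≈ 62.61%.

Employed = 5,280 + 118,646 = 123,926 (anyone who worked, including part-time for economic reasons, counts as employed).
Unemployed = 1,259 + 11,283 = 12,542 (jobless and actively searching, or on temporary layoff).
Labor force = 123,926 + 12,542 = 136,468.
Not in labor force = 12,210 + 58,667 + 10,609 = 81,486 (those not working and not actively searching are outside the labor force).
Civilian working-age population = 136,468 + 81,486 = 217,954.
Unemployment rate = 12,542 / 136,468 = 9.19%.
Labor force participation rate = 136,468 / 217,954 = 62.61%.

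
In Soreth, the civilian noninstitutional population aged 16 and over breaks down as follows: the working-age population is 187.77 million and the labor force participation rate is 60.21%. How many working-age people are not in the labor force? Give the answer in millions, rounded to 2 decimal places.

About 74.71 million are not in the labor force.

Share not in the labor force = 1 − 0.6021 = 0.3979.
Not in labor force = 0.3979 × 187.77 ≈ 74.71 million.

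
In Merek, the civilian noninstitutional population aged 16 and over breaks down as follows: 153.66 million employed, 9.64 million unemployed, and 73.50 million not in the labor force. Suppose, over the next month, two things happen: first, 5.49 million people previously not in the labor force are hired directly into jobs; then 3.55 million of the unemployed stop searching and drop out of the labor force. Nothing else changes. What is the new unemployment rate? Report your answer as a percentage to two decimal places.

Initially, labor force = 153.66 + 9.64 = 163.30 million, so u = 9.64/163.30 = 5.90%.
After the first change, employed and labor force both rise by 5.49; unemployed unchanged → E = 159.15, U = 9.64, labor force = 168.79 million.
After the second change, unemployed and labor force both fall by 3.55 → E = 159.15, U = 6.09, labor force = 165.24 million.
New unemployment rate = 6.09 / 165.24 = 3.69%.

New unemployment rate ≈ 3.69%.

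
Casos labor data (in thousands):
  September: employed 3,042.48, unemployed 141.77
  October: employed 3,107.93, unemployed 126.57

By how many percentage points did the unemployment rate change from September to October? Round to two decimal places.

The unemployment rate changed by −0.54 percentage points.

September: labor force = 3,042.48 + 141.77 = 3,184.25; u = 141.77/3,184.25 = 4.45%.
October: labor force = 3,107.93 + 126.57 = 3,234.50; u = 126.57/3,234.50 = 3.91%.
Change = 3.91% − 4.45% = −0.54 pp.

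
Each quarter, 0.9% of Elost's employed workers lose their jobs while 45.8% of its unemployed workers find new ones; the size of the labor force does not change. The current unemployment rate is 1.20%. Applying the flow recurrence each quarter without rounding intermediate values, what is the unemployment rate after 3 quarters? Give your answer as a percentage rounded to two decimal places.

Unemployment rate after three quarters ≈ 1.82%.

With a fixed labor force, u_{t+1} = u_t + s·(1−u_t) − f·u_t = u_t·(1−s−f) + s.
Here 1−s−f = 0.533 and s = 0.009.
u_1 = 0.012000 × 0.533 + 0.009 = 0.015396.
u_2 = 0.015396 × 0.533 + 0.009 = 0.017206.
u_3 = 0.017206 × 0.533 + 0.009 = 0.018171.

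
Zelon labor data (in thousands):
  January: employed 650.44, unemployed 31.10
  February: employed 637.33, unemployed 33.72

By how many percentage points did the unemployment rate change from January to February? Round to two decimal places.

The unemployment rate changed by +0.46 percentage points.

January: labor force = 650.44 + 31.10 = 681.54; u = 31.10/681.54 = 4.56%.
February: labor force = 637.33 + 33.72 = 671.05; u = 33.72/671.05 = 5.02%.
Change = 5.02% − 4.56% = +0.46 pp.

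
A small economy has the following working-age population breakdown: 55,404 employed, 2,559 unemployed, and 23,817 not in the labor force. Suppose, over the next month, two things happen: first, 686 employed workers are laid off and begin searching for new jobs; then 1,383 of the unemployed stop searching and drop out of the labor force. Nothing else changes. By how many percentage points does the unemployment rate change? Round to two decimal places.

The unemployment rate changes by −1.12 percentage points.

Initially, labor force = 55,404 + 2,559 = 57,963, so u = 2,559/57,963 = 4.41%.
After the first change, employed falls and unemployed rises by 686; labor force unchanged → E = 54,718, U = 3,245, labor force = 57,963.
After the second change, unemployed and labor force both fall by 1,383 → E = 54,718, U = 1,862, labor force = 56,580.
New unemployment rate = 1,862 / 56,580 = 3.29%.
Change = 3.29% − 4.41% = −1.12 percentage points.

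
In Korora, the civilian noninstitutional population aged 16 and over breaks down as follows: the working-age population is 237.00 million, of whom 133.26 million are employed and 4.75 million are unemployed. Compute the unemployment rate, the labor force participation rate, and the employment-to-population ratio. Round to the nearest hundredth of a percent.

Unemployment rate ≈ 3.44%; labor force participation rate ≈ 58.23%; employment-population ratio ≈ 56.23%.

Labor force = employed + unemployed = 133.26 + 4.75 = 138.01 million.
Unemployment rate = 4.75 / 138.01 = 3.44%.
Labor force participation rate = 138.01 / 237.00 = 58.23%.
Employment-population ratio = 133.26 / 237.00 = 56.23%.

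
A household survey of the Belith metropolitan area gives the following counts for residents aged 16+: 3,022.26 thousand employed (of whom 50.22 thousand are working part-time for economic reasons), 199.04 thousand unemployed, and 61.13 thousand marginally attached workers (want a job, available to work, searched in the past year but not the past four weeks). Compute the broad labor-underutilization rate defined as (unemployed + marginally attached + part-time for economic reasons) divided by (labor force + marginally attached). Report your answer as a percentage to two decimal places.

Labor force = 3,022.26 + 199.04 = 3,221.30 thousand.
Numerator = 199.04 + 61.13 + 50.22 = 310.39 thousand.
Denominator = 3,221.30 + 61.13 = 3,282.43 thousand.
Broad rate = 310.39 / 3,282.43 = 9.46%.

Broad underutilization rate ≈ 9.46%.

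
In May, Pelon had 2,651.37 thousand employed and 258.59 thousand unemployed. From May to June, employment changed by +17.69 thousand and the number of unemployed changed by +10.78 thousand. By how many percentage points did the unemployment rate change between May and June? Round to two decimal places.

May: labor force = 2,651.37 + 258.59 = 2,909.96; u = 258.59/2,909.96 = 8.89%.
June: labor force = 2,669.06 + 269.37 = 2,938.43; u = 269.37/2,938.43 = 9.17%.
Change = 9.17% − 8.89% = +0.28 pp.

The unemployment rate changed by +0.28 percentage points.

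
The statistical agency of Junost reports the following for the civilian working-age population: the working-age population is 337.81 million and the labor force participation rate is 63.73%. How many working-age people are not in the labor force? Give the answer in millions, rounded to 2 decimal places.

About 122.52 million are not in the labor force.

Share not in the labor force = 1 − 0.6373 = 0.3627.
Not in labor force = 0.3627 × 337.81 ≈ 122.52 million.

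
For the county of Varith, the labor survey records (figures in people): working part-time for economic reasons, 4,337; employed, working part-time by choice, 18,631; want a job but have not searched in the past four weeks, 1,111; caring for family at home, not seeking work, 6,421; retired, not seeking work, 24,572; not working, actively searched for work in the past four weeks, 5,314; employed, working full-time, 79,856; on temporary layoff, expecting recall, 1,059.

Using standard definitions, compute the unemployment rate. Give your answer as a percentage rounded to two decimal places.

Employed = 4,337 + 18,631 + 79,856 = 102,824 (anyone who worked, including part-time for economic reasons, counts as employed).
Unemployed = 5,314 + 1,059 = 6,373 (jobless and actively searching, or on temporary layoff).
Labor force = 102,824 + 6,373 = 109,197.
Unemployment rate = 6,373 / 109,197 = 5.84%.

Unemployment rate ≈ 5.84%.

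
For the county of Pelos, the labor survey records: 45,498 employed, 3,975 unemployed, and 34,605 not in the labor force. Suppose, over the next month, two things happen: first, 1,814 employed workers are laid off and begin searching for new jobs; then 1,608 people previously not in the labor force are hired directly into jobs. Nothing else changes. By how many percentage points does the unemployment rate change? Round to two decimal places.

Initially, labor force = 45,498 + 3,975 = 49,473, so u = 3,975/49,473 = 8.03%.
After the first change, employed falls and unemployed rises by 1,814; labor force unchanged → E = 43,684, U = 5,789, labor force = 49,473.
After the second change, employed and labor force both rise by 1,608; unemployed unchanged → E = 45,292, U = 5,789, labor force = 51,081.
New unemployment rate = 5,789 / 51,081 = 11.33%.
Change = 11.33% − 8.03% = +3.30 percentage points.

The unemployment rate changes by +3.30 percentage points.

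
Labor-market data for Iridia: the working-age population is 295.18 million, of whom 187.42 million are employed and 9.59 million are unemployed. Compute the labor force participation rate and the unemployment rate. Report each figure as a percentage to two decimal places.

Labor force participation rate ≈ 66.74%; unemployment rate ≈ 4.87%.

Labor force = employed + unemployed = 187.42 + 9.59 = 197.01 million.
Unemployment rate = 9.59 / 197.01 = 4.87%.
Labor force participation rate = 197.01 / 295.18 = 66.74%.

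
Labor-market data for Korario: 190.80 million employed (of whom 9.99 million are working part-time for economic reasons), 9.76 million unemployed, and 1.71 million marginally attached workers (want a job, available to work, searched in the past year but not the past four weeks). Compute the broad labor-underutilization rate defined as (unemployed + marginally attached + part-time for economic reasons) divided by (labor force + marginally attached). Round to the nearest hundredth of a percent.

Broad underutilization rate ≈ 10.61%.

Labor force = 190.80 + 9.76 = 200.56 million.
Numerator = 9.76 + 1.71 + 9.99 = 21.46 million.
Denominator = 200.56 + 1.71 = 202.27 million.
Broad rate = 21.46 / 202.27 = 10.61%.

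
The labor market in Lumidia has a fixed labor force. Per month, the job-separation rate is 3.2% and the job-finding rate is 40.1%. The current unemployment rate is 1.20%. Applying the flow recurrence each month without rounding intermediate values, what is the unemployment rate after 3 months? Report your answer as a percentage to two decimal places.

Unemployment rate after three months ≈ 6.26%.

With a fixed labor force, u_{t+1} = u_t + s·(1−u_t) − f·u_t = u_t·(1−s−f) + s.
Here 1−s−f = 0.567 and s = 0.032.
u_1 = 0.012000 × 0.567 + 0.032 = 0.038804.
u_2 = 0.038804 × 0.567 + 0.032 = 0.054002.
u_3 = 0.054002 × 0.567 + 0.032 = 0.062619.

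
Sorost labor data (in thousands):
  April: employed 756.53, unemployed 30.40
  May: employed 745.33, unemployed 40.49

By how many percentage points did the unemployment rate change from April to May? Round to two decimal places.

April: labor force = 756.53 + 30.40 = 786.93; u = 30.40/786.93 = 3.86%.
May: labor force = 745.33 + 40.49 = 785.82; u = 40.49/785.82 = 5.15%.
Change = 5.15% − 3.86% = +1.29 pp.

The unemployment rate changed by +1.29 percentage points.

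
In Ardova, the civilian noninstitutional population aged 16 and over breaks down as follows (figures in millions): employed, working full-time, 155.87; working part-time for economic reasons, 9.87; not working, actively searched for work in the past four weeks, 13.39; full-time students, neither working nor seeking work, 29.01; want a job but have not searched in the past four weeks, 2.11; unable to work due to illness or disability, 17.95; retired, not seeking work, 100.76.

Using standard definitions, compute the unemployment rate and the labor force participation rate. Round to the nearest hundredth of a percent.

Unemployment rate ≈ 7.48%; labor force participation rate ≈ 54.45%.

Employed = 155.87 + 9.87 = 165.74 million (anyone who worked, including part-time for economic reasons, counts as employed).
Unemployed = 13.39 million.
Labor force = 165.74 + 13.39 = 179.13 million.
Not in labor force = 29.01 + 2.11 + 17.95 + 100.76 = 149.83 million (those not working and not actively searching are outside the labor force — including those who want a job but have given up searching).
Civilian working-age population = 179.13 + 149.83 = 328.96 million.
Unemployment rate = 13.39 / 179.13 = 7.48%.
Labor force participation rate = 179.13 / 328.96 = 54.45%.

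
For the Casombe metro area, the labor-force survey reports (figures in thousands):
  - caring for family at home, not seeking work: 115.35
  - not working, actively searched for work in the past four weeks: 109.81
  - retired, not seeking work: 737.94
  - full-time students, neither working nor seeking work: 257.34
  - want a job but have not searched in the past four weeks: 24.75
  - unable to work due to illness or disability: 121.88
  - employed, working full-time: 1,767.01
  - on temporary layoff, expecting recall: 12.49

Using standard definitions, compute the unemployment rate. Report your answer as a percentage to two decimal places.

Employed = 1,767.01 thousand.
Unemployed = 109.81 + 12.49 = 122.30 thousand (jobless and actively searching, or on temporary layoff).
Labor force = 1,767.01 + 122.30 = 1,889.31 thousand.
Unemployment rate = 122.30 / 1,889.31 = 6.47%.

Unemployment rate ≈ 6.47%.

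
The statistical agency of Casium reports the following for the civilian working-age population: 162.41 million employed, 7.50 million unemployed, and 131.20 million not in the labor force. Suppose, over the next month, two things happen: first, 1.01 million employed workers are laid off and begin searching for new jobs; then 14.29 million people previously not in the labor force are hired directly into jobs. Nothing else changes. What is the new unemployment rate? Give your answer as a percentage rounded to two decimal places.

Initially, labor force = 162.41 + 7.50 = 169.91 million, so u = 7.50/169.91 = 4.41%.
After the first change, employed falls and unemployed rises by 1.01; labor force unchanged → E = 161.40, U = 8.51, labor force = 169.91 million.
After the second change, employed and labor force both rise by 14.29; unemployed unchanged → E = 175.69, U = 8.51, labor force = 184.20 million.
New unemployment rate = 8.51 / 184.20 = 4.62%.

New unemployment rate ≈ 4.62%.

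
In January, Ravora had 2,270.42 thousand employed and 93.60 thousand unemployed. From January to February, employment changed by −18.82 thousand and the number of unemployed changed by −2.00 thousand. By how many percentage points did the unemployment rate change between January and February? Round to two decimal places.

January: labor force = 2,270.42 + 93.60 = 2,364.02; u = 93.60/2,364.02 = 3.96%.
February: labor force = 2,251.60 + 91.60 = 2,343.20; u = 91.60/2,343.20 = 3.91%.
Change = 3.91% − 3.96% = −0.05 pp.

The unemployment rate changed by −0.05 percentage points.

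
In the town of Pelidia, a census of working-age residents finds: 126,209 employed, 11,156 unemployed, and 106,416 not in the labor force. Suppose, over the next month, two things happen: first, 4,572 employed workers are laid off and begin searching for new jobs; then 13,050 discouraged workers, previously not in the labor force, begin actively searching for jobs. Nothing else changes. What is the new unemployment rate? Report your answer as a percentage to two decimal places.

Initially, labor force = 126,209 + 11,156 = 137,365, so u = 11,156/137,365 = 8.12%.
After the first change, employed falls and unemployed rises by 4,572; labor force unchanged → E = 121,637, U = 15,728, labor force = 137,365.
After the second change, unemployed and labor force both rise by 13,050 → E = 121,637, U = 28,778, labor force = 150,415.
New unemployment rate = 28,778 / 150,415 = 19.13%.

New unemployment rate ≈ 19.13%.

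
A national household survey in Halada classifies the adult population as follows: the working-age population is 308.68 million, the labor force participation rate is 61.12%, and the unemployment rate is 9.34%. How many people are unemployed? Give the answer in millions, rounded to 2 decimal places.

Labor force = 0.6112 × 308.68 = 188.67 million.
Unemployed = 0.0934 × 188.67 ≈ 17.62 million.

About 17.62 million are unemployed.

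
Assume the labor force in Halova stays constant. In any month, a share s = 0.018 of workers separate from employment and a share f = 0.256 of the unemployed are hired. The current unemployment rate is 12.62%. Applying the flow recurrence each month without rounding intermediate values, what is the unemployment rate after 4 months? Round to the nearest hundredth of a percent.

With a fixed labor force, u_{t+1} = u_t + s·(1−u_t) − f·u_t = u_t·(1−s−f) + s.
Here 1−s−f = 0.726 and s = 0.018.
u_1 = 0.126200 × 0.726 + 0.018 = 0.109621.
u_2 = 0.109621 × 0.726 + 0.018 = 0.097585.
u_3 = 0.097585 × 0.726 + 0.018 = 0.088847.
u_4 = 0.088847 × 0.726 + 0.018 = 0.082503.

Unemployment rate after four months ≈ 8.25%.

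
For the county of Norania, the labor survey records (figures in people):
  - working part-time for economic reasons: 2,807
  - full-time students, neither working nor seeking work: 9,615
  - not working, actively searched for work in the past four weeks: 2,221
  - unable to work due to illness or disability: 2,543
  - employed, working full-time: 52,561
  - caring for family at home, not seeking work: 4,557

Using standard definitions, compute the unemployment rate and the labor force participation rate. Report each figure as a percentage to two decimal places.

Unemployment rate ≈ 3.86%; labor force participation rate ≈ 77.50%.

Employed = 2,807 + 52,561 = 55,368 (anyone who worked, including part-time for economic reasons, counts as employed).
Unemployed = 2,221.
Labor force = 55,368 + 2,221 = 57,589.
Not in labor force = 9,615 + 2,543 + 4,557 = 16,715 (those not working and not actively searching are outside the labor force).
Civilian working-age population = 57,589 + 16,715 = 74,304.
Unemployment rate = 2,221 / 57,589 = 3.86%.
Labor force participation rate = 57,589 / 74,304 = 77.50%.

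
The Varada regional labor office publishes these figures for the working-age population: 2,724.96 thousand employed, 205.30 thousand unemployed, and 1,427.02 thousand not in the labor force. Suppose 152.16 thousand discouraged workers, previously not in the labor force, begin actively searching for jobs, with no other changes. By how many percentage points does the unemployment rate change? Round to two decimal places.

The unemployment rate changes by +4.59 percentage points.

Initially, labor force = 2,724.96 + 205.30 = 2,930.26 thousand, so u = 205.30/2,930.26 = 7.01%.
After the change, unemployed and labor force both rise by 152.16 → E = 2,724.96, U = 357.46, labor force = 3,082.42 thousand.
New unemployment rate = 357.46 / 3,082.42 = 11.60%.
Change = 11.60% − 7.01% = +4.59 percentage points.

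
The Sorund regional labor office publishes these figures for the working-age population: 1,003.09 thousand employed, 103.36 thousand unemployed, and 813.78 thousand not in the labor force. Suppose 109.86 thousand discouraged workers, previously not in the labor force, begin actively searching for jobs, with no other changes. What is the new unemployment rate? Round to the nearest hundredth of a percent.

Initially, labor force = 1,003.09 + 103.36 = 1,106.45 thousand, so u = 103.36/1,106.45 = 9.34%.
After the change, unemployed and labor force both rise by 109.86 → E = 1,003.09, U = 213.22, labor force = 1,216.31 thousand.
New unemployment rate = 213.22 / 1,216.31 = 17.53%.

New unemployment rate ≈ 17.53%.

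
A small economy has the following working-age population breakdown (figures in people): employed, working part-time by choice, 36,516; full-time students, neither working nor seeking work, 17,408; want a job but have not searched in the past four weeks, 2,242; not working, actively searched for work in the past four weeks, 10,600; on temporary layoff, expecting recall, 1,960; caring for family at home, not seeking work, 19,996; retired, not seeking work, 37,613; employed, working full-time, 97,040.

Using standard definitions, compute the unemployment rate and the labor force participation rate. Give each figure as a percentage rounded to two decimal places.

Employed = 36,516 + 97,040 = 133,556.
Unemployed = 10,600 + 1,960 = 12,560 (jobless and actively searching, or on temporary layoff).
Labor force = 133,556 + 12,560 = 146,116.
Not in labor force = 17,408 + 2,242 + 19,996 + 37,613 = 77,259 (those not working and not actively searching are outside the labor force — including those who want a job but have given up searching).
Civilian working-age population = 146,116 + 77,259 = 223,375.
Unemployment rate = 12,560 / 146,116 = 8.60%.
Labor force participation rate = 146,116 / 223,375 = 65.41%.

Unemployment rate ≈ 8.60%; labor force participation rate ≈ 65.41%.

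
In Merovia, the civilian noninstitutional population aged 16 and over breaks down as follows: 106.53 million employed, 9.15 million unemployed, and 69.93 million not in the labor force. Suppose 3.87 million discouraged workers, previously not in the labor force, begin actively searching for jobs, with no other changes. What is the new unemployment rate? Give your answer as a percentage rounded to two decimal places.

New unemployment rate ≈ 10.89%.

Initially, labor force = 106.53 + 9.15 = 115.68 million, so u = 9.15/115.68 = 7.91%.
After the change, unemployed and labor force both rise by 3.87 → E = 106.53, U = 13.02, labor force = 119.55 million.
New unemployment rate = 13.02 / 119.55 = 10.89%.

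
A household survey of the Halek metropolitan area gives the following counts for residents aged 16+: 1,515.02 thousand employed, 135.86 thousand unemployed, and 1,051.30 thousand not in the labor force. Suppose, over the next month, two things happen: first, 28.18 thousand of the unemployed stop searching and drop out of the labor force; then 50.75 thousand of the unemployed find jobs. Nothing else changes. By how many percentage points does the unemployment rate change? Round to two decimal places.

The unemployment rate changes by −4.72 percentage points.

Initially, labor force = 1,515.02 + 135.86 = 1,650.88 thousand, so u = 135.86/1,650.88 = 8.23%.
After the first change, unemployed and labor force both fall by 28.18 → E = 1,515.02, U = 107.68, labor force = 1,622.70 thousand.
After the second change, unemployed falls and employed rises by 50.75; labor force unchanged → E = 1,565.77, U = 56.93, labor force = 1,622.70 thousand.
New unemployment rate = 56.93 / 1,622.70 = 3.51%.
Change = 3.51% − 8.23% = −4.72 percentage points.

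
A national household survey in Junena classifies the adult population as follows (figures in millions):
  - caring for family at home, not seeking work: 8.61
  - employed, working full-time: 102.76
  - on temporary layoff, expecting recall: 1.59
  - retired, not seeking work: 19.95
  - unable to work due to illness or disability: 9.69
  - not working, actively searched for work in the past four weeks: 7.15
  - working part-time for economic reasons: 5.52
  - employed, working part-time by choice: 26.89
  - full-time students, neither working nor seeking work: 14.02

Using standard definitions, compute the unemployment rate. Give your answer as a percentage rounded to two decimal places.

Unemployment rate ≈ 6.07%.

Employed = 102.76 + 5.52 + 26.89 = 135.17 million (anyone who worked, including part-time for economic reasons, counts as employed).
Unemployed = 1.59 + 7.15 = 8.74 million (jobless and actively searching, or on temporary layoff).
Labor force = 135.17 + 8.74 = 143.91 million.
Unemployment rate = 8.74 / 143.91 = 6.07%.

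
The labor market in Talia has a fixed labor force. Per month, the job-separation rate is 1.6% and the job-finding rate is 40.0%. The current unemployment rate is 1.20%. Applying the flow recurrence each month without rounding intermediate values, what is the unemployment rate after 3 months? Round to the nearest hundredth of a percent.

Unemployment rate after three months ≈ 3.32%.

With a fixed labor force, u_{t+1} = u_t + s·(1−u_t) − f·u_t = u_t·(1−s−f) + s.
Here 1−s−f = 0.584 and s = 0.016.
u_1 = 0.012000 × 0.584 + 0.016 = 0.023008.
u_2 = 0.023008 × 0.584 + 0.016 = 0.029437.
u_3 = 0.029437 × 0.584 + 0.016 = 0.033191.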